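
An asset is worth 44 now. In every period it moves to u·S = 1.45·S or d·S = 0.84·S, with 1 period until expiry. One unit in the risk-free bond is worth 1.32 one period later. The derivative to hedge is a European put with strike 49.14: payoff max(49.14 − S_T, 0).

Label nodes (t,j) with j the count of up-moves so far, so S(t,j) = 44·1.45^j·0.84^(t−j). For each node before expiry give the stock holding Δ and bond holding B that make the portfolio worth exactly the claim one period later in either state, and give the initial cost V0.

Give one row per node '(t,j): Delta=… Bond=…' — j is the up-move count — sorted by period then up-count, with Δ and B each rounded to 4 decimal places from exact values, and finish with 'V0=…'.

(0,0): Delta=-0.4538 Bond=21.9337
V0=1.9665

Risk-neutral probability p* = (R−d)/(u−d) = (1.32−0.84)/(1.45−0.84) = 0.7869.
At expiry t=1: V(1,0)=12.1800, V(1,1)=0.0000
  t=0,j=0: stock 44.0000 → up 63.8000 (V=0.0000), down 36.9600 (V=12.1800). Price 1.9665; hedge Δ=-0.4538, bond B=21.9337.
The time-0 hedge costs 1.9665, which is the no-arbitrage price.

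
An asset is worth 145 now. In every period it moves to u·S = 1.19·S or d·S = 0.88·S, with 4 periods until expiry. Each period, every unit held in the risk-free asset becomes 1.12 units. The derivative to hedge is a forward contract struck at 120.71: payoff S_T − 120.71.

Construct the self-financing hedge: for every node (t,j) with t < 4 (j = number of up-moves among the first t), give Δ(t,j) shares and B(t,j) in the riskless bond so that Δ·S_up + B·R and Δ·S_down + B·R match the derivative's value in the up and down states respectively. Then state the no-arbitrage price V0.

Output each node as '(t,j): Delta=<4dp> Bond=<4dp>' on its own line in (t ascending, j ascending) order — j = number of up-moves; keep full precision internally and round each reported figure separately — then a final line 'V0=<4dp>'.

(0,0): Delta=1.0000 Bond=-76.7134
(1,0): Delta=1.0000 Bond=-85.9190
(1,1): Delta=1.0000 Bond=-85.9190
(2,0): Delta=1.0000 Bond=-96.2293
(2,1): Delta=1.0000 Bond=-96.2293
(2,2): Delta=1.0000 Bond=-96.2293
(3,0): Delta=1.0000 Bond=-107.7768
(3,1): Delta=1.0000 Bond=-107.7768
(3,2): Delta=1.0000 Bond=-107.7768
(3,3): Delta=1.0000 Bond=-107.7768
V0=68.2866

Risk-neutral probability p* = (R−d)/(u−d) = (1.12−0.88)/(1.19−0.88) = 0.7742.
Payoff layer (t=4): V(4,0)=-33.7542, V(4,1)=-3.1220, V(4,2)=38.3010, V(4,3)=94.3163, V(4,4)=170.0642
Node (3,0) S=98.8134: V=(p*·-3.1220+(1−p*)·-33.7542)/1.12=-8.9633; Δ=(-3.1220−-33.7542)/(117.5880−86.9558)=1.0000; B=V−Δ·S=-107.7768
Node (3,1) S=133.6227: V=(p*·38.3010+(1−p*)·-3.1220)/1.12=25.8459; Δ=(38.3010−-3.1220)/(159.0110−117.5880)=1.0000; B=V−Δ·S=-107.7768
Node (3,2) S=180.6944: V=(p*·94.3163+(1−p*)·38.3010)/1.12=72.9176; Δ=(94.3163−38.3010)/(215.0263−159.0110)=1.0000; B=V−Δ·S=-107.7768
Node (3,3) S=244.3481: V=(p*·170.0642+(1−p*)·94.3163)/1.12=136.5713; Δ=(170.0642−94.3163)/(290.7742−215.0263)=1.0000; B=V−Δ·S=-107.7768
Node (2,0) S=112.2880: V=(p*·25.8459+(1−p*)·-8.9633)/1.12=16.0587; Δ=(25.8459−-8.9633)/(133.6227−98.8134)=1.0000; B=V−Δ·S=-96.2293
Node (2,1) S=151.8440: V=(p*·72.9176+(1−p*)·25.8459)/1.12=55.6147; Δ=(72.9176−25.8459)/(180.6944−133.6227)=1.0000; B=V−Δ·S=-96.2293
Node (2,2) S=205.3345: V=(p*·136.5713+(1−p*)·72.9176)/1.12=109.1052; Δ=(136.5713−72.9176)/(244.3481−180.6944)=1.0000; B=V−Δ·S=-96.2293
Node (1,0) S=127.6000: V=(p*·55.6147+(1−p*)·16.0587)/1.12=41.6810; Δ=(55.6147−16.0587)/(151.8440−112.2880)=1.0000; B=V−Δ·S=-85.9190
Node (1,1) S=172.5500: V=(p*·109.1052+(1−p*)·55.6147)/1.12=86.6310; Δ=(109.1052−55.6147)/(205.3345−151.8440)=1.0000; B=V−Δ·S=-85.9190
Node (0,0) S=145.0000: V=(p*·86.6310+(1−p*)·41.6810)/1.12=68.2866; Δ=(86.6310−41.6810)/(172.5500−127.6000)=1.0000; B=V−Δ·S=-76.7134
Each (Δ,B) replicates both successor values, so the strategy is self-financing and V0 is arbitrage-free.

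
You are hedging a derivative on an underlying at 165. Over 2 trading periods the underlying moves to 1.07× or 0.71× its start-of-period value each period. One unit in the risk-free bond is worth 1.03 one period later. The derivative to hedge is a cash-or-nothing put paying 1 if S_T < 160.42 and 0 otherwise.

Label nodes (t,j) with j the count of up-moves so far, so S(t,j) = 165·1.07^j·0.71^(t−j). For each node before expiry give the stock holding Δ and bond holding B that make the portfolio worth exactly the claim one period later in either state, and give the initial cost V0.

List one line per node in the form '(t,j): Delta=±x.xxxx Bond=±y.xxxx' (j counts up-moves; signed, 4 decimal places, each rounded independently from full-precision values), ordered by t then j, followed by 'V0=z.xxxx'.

The replicating-portfolio and risk-neutral prices coincide; use p* = (1.03−0.71)/(1.07−0.71) = 0.8889 for the latter.
Terminal payoffs: V(2,0)=1.0000, V(2,1)=1.0000, V(2,2)=0.0000
  t=1,j=0: stock 117.1500 → up 125.3505 (V=1.0000), down 83.1765 (V=1.0000). Price 0.9709; hedge Δ=0.0000, bond B=0.9709.
  t=1,j=1: stock 176.5500 → up 188.9085 (V=0.0000), down 125.3505 (V=1.0000). Price 0.1079; hedge Δ=-0.0157, bond B=2.8857.
  t=0,j=0: stock 165.0000 → up 176.5500 (V=0.1079), down 117.1500 (V=0.9709). Price 0.1978; hedge Δ=-0.0145, bond B=2.5950.
Root portfolio cost Δ·165+B reproduces V0=0.1978.

(0,0): Delta=-0.0145 Bond=2.5950
(1,0): Delta=0.0000 Bond=0.9709
(1,1): Delta=-0.0157 Bond=2.8857
V0=0.1978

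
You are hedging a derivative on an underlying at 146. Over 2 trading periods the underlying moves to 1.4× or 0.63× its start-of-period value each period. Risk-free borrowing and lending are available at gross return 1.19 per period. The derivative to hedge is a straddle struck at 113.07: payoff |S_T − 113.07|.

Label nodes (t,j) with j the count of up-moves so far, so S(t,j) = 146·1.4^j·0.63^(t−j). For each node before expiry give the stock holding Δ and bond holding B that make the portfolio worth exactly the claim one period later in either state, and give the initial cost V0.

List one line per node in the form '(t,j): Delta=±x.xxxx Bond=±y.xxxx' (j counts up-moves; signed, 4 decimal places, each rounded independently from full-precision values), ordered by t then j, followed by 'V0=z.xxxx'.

(0,0): Delta=0.7753 Bond=-41.2421
(1,0): Delta=-0.5566 Bond=73.4251
(1,1): Delta=1.0000 Bond=-95.0168
V0=71.9445

No-arbitrage ⇒ martingale measure with p* = (R−d)/(u−d) = 0.7273.
Terminal payoffs: V(2,0)=55.1226, V(2,1)=15.7020, V(2,2)=173.0900
(1,0): S=91.9800. Δ = (V_up−V_dn)/(S_up−S_dn) = (15.7020−55.1226)/(128.7720−57.9474) = -0.5566. V = [p*·15.7020 + (1−p*)·55.1226]/1.19 = 22.2295. B = V − Δ·S = 73.4251.
(1,1): S=204.4000. Δ = (V_up−V_dn)/(S_up−S_dn) = (173.0900−15.7020)/(286.1600−128.7720) = 1.0000. V = [p*·173.0900 + (1−p*)·15.7020]/1.19 = 109.3832. B = V − Δ·S = -95.0168.
(0,0): S=146.0000. Δ = (V_up−V_dn)/(S_up−S_dn) = (109.3832−22.2295)/(204.4000−91.9800) = 0.7753. V = [p*·109.3832 + (1−p*)·22.2295]/1.19 = 71.9445. B = V − Δ·S = -41.2421.
Root portfolio cost Δ·146+B reproduces V0=71.9445.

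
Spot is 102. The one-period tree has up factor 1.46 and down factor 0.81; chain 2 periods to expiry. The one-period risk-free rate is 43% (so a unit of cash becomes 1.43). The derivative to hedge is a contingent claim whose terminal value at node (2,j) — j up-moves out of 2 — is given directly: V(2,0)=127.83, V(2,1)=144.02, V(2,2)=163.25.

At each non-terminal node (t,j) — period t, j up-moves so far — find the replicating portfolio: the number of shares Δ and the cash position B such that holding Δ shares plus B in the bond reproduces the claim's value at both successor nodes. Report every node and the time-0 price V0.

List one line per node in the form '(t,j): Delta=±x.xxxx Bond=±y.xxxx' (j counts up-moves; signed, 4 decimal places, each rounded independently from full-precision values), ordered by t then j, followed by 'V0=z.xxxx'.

Under the risk-neutral measure, an up-move has probability p* = (R−d)/(u−d) = 0.9538 and values discount at R = 1.43.
Terminal values V(2,·): V(2,0)=127.8300, V(2,1)=144.0200, V(2,2)=163.2500
(1,0): S=82.6200. Δ = (V_up−V_dn)/(S_up−S_dn) = (144.0200−127.8300)/(120.6252−66.9222) = 0.3015. V = [p*·144.0200 + (1−p*)·127.8300]/1.43 = 100.1907. B = V − Δ·S = 75.2831.
(1,1): S=148.9200. Δ = (V_up−V_dn)/(S_up−S_dn) = (163.2500−144.0200)/(217.4232−120.6252) = 0.1987. V = [p*·163.2500 + (1−p*)·144.0200]/1.43 = 113.5402. B = V − Δ·S = 83.9556.
(0,0): S=102.0000. Δ = (V_up−V_dn)/(S_up−S_dn) = (113.5402−100.1907)/(148.9200−82.6200) = 0.2013. V = [p*·113.5402 + (1−p*)·100.1907]/1.43 = 78.9679. B = V − Δ·S = 58.4303.
Each (Δ,B) replicates both successor values, so the strategy is self-financing and V0 is arbitrage-free.

(0,0): Delta=0.2013 Bond=58.4303
(1,0): Delta=0.3015 Bond=75.2831
(1,1): Delta=0.1987 Bond=83.9556
V0=78.9679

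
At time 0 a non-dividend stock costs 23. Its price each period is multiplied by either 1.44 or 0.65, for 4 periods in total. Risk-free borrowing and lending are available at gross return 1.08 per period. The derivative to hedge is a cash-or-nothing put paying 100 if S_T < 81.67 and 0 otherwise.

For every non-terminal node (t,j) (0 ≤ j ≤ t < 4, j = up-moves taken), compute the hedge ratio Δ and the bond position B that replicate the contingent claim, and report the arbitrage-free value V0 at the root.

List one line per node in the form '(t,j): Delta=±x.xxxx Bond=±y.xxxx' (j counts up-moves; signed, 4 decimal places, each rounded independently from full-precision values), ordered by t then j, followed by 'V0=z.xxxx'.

(0,0): Delta=-0.7045 Bond=83.2555
(1,0): Delta=0.0000 Bond=79.3832
(1,1): Delta=-0.9708 Bond=98.7340
(2,0): Delta=0.0000 Bond=85.7339
(2,1): Delta=0.0000 Bond=85.7339
(2,2): Delta=-1.3376 Bond=124.1294
(3,0): Delta=0.0000 Bond=92.5926
(3,1): Delta=0.0000 Bond=92.5926
(3,2): Delta=0.0000 Bond=92.5926
(3,3): Delta=-1.8431 Bond=168.7764
V0=67.0513

Under the risk-neutral measure, an up-move has probability p* = (R−d)/(u−d) = 0.5443 and values discount at R = 1.08.
Payoff layer (t=4): V(4,0)=100.0000, V(4,1)=100.0000, V(4,2)=100.0000, V(4,3)=100.0000, V(4,4)=0.0000
(3,0): S=6.3164. Δ = (V_up−V_dn)/(S_up−S_dn) = (100.0000−100.0000)/(9.0956−4.1056) = 0.0000. V = [p*·100.0000 + (1−p*)·100.0000]/1.08 = 92.5926. B = V − Δ·S = 92.5926.
(3,1): S=13.9932. Δ = (V_up−V_dn)/(S_up−S_dn) = (100.0000−100.0000)/(20.1502−9.0956) = 0.0000. V = [p*·100.0000 + (1−p*)·100.0000]/1.08 = 92.5926. B = V − Δ·S = 92.5926.
(3,2): S=31.0003. Δ = (V_up−V_dn)/(S_up−S_dn) = (100.0000−100.0000)/(44.6405−20.1502) = 0.0000. V = [p*·100.0000 + (1−p*)·100.0000]/1.08 = 92.5926. B = V − Δ·S = 92.5926.
(3,3): S=68.6776. Δ = (V_up−V_dn)/(S_up−S_dn) = (0.0000−100.0000)/(98.8958−44.6405) = -1.8431. V = [p*·0.0000 + (1−p*)·100.0000]/1.08 = 42.1941. B = V − Δ·S = 168.7764.
(2,0): S=9.7175. Δ = (V_up−V_dn)/(S_up−S_dn) = (92.5926−92.5926)/(13.9932−6.3164) = 0.0000. V = [p*·92.5926 + (1−p*)·92.5926]/1.08 = 85.7339. B = V − Δ·S = 85.7339.
(2,1): S=21.5280. Δ = (V_up−V_dn)/(S_up−S_dn) = (92.5926−92.5926)/(31.0003−13.9932) = 0.0000. V = [p*·92.5926 + (1−p*)·92.5926]/1.08 = 85.7339. B = V − Δ·S = 85.7339.
(2,2): S=47.6928. Δ = (V_up−V_dn)/(S_up−S_dn) = (42.1941−92.5926)/(68.6776−31.0003) = -1.3376. V = [p*·42.1941 + (1−p*)·92.5926]/1.08 = 60.3338. B = V − Δ·S = 124.1294.
(1,0): S=14.9500. Δ = (V_up−V_dn)/(S_up−S_dn) = (85.7339−85.7339)/(21.5280−9.7175) = 0.0000. V = [p*·85.7339 + (1−p*)·85.7339]/1.08 = 79.3832. B = V − Δ·S = 79.3832.
(1,1): S=33.1200. Δ = (V_up−V_dn)/(S_up−S_dn) = (60.3338−85.7339)/(47.6928−21.5280) = -0.9708. V = [p*·60.3338 + (1−p*)·85.7339]/1.08 = 66.5820. B = V − Δ·S = 98.7340.
(0,0): S=23.0000. Δ = (V_up−V_dn)/(S_up−S_dn) = (66.5820−79.3832)/(33.1200−14.9500) = -0.7045. V = [p*·66.5820 + (1−p*)·79.3832]/1.08 = 67.0513. B = V − Δ·S = 83.2555.
Check: Δ(0,0)·S0 + B(0,0) = 67.0513 = V0.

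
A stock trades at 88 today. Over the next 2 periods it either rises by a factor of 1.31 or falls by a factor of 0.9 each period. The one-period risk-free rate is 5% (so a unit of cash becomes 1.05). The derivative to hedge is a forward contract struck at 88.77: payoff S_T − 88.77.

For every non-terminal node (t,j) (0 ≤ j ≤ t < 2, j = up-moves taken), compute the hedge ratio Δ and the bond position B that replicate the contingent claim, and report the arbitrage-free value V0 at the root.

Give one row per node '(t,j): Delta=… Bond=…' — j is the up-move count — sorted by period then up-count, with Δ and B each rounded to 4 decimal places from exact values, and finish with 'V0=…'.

(0,0): Delta=1.0000 Bond=-80.5170
(1,0): Delta=1.0000 Bond=-84.5429
(1,1): Delta=1.0000 Bond=-84.5429
V0=7.4830

Since d<R<u, set p* = (R−d)/(u−d) = 0.3659; price each node as the discounted p*-expectation of its children.
Terminal values V(2,·): V(2,0)=-17.4900, V(2,1)=14.9820, V(2,2)=62.2468
Node (1,0) S=79.2000: V=(p*·14.9820+(1−p*)·-17.4900)/1.05=-5.3429; Δ=(14.9820−-17.4900)/(103.7520−71.2800)=1.0000; B=V−Δ·S=-84.5429
Node (1,1) S=115.2800: V=(p*·62.2468+(1−p*)·14.9820)/1.05=30.7371; Δ=(62.2468−14.9820)/(151.0168−103.7520)=1.0000; B=V−Δ·S=-84.5429
Node (0,0) S=88.0000: V=(p*·30.7371+(1−p*)·-5.3429)/1.05=7.4830; Δ=(30.7371−-5.3429)/(115.2800−79.2000)=1.0000; B=V−Δ·S=-80.5170
Check: Δ(0,0)·S0 + B(0,0) = 7.4830 = V0.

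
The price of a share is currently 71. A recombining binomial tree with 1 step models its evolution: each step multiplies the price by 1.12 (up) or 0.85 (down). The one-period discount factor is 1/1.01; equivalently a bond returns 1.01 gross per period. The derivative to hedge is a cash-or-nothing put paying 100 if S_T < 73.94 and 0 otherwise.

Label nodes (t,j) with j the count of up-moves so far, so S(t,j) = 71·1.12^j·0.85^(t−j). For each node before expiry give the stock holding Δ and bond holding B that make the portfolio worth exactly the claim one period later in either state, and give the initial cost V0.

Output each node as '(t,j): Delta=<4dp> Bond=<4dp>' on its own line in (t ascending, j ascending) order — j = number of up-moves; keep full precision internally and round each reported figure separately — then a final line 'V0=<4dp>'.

Under the risk-neutral measure, an up-move has probability p* = (R−d)/(u−d) = 0.5926 and values discount at R = 1.01.
Payoff layer (t=1): V(1,0)=100.0000, V(1,1)=0.0000
  t=0,j=0: stock 71.0000 → up 79.5200 (V=0.0000), down 60.3500 (V=100.0000). Price 40.3374; hedge Δ=-5.2165, bond B=410.7077.
Root portfolio cost Δ·71+B reproduces V0=40.3374.

(0,0): Delta=-5.2165 Bond=410.7077
V0=40.3374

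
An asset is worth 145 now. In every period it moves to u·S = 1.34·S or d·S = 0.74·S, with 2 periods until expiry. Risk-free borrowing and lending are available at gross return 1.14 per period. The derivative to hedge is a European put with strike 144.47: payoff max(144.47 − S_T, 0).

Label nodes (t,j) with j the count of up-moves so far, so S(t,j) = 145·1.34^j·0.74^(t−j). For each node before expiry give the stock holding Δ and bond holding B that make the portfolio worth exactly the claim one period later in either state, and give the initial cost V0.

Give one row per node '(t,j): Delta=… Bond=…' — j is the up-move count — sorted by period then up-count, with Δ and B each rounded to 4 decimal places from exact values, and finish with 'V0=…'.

Risk-neutral probability p* = (R−d)/(u−d) = (1.14−0.74)/(1.34−0.74) = 0.6667.
Terminal values V(2,·): V(2,0)=65.0680, V(2,1)=0.6880, V(2,2)=0.0000
(1,0): S=107.3000. Δ = (V_up−V_dn)/(S_up−S_dn) = (0.6880−65.0680)/(143.7820−79.4020) = -1.0000. V = [p*·0.6880 + (1−p*)·65.0680]/1.14 = 19.4281. B = V − Δ·S = 126.7281.
(1,1): S=194.3000. Δ = (V_up−V_dn)/(S_up−S_dn) = (0.0000−0.6880)/(260.3620−143.7820) = -0.0059. V = [p*·0.0000 + (1−p*)·0.6880]/1.14 = 0.2012. B = V − Δ·S = 1.3478.
(0,0): S=145.0000. Δ = (V_up−V_dn)/(S_up−S_dn) = (0.2012−19.4281)/(194.3000−107.3000) = -0.2210. V = [p*·0.2012 + (1−p*)·19.4281]/1.14 = 5.7984. B = V − Δ·S = 37.8432.
Self-financing check: at every node Δ·S+B equals the discounted successor values.

(0,0): Delta=-0.2210 Bond=37.8432
(1,0): Delta=-1.0000 Bond=126.7281
(1,1): Delta=-0.0059 Bond=1.3478
V0=5.7984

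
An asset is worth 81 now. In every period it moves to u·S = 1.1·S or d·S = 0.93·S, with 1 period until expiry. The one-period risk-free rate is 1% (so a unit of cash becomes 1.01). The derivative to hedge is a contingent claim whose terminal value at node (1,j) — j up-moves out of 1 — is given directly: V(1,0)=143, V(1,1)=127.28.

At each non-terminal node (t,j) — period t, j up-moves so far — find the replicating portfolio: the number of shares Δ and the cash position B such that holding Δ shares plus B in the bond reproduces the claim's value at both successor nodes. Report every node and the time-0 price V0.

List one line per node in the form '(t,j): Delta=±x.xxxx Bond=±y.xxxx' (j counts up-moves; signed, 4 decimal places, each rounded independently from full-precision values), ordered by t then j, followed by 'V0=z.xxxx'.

(0,0): Delta=-1.1416 Bond=226.7303
V0=134.2598

Risk-neutral probability p* = (R−d)/(u−d) = (1.01−0.93)/(1.1−0.93) = 0.4706.
At expiry t=1: V(1,0)=143.0000, V(1,1)=127.2800
  t=0,j=0: stock 81.0000 → up 89.1000 (V=127.2800), down 75.3300 (V=143.0000). Price 134.2598; hedge Δ=-1.1416, bond B=226.7303.
Check: Δ(0,0)·S0 + B(0,0) = 134.2598 = V0.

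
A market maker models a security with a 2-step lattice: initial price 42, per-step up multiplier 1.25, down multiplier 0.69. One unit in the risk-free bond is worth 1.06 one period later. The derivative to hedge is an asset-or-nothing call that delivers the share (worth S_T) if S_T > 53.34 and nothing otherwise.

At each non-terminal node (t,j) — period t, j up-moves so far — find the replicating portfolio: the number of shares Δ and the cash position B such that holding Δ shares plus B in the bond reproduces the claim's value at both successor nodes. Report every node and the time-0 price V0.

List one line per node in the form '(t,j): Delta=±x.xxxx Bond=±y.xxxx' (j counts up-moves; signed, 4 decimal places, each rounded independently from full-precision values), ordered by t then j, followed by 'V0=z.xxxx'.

Since d<R<u, set p* = (R−d)/(u−d) = 0.6607; price each node as the discounted p*-expectation of its children.
Terminal values V(2,·): V(2,0)=0.0000, V(2,1)=0.0000, V(2,2)=65.6250
  t=1,j=0: stock 28.9800 → up 36.2250 (V=0.0000), down 19.9962 (V=0.0000). Price 0.0000; hedge Δ=0.0000, bond B=0.0000.
  t=1,j=1: stock 52.5000 → up 65.6250 (V=65.6250), down 36.2250 (V=0.0000). Price 40.9051; hedge Δ=2.2321, bond B=-76.2824.
  t=0,j=0: stock 42.0000 → up 52.5000 (V=40.9051), down 28.9800 (V=0.0000). Price 25.4968; hedge Δ=1.7392, bond B=-47.5480.
Root portfolio cost Δ·42+B reproduces V0=25.4968.

(0,0): Delta=1.7392 Bond=-47.5480
(1,0): Delta=0.0000 Bond=0.0000
(1,1): Delta=2.2321 Bond=-76.2824
V0=25.4968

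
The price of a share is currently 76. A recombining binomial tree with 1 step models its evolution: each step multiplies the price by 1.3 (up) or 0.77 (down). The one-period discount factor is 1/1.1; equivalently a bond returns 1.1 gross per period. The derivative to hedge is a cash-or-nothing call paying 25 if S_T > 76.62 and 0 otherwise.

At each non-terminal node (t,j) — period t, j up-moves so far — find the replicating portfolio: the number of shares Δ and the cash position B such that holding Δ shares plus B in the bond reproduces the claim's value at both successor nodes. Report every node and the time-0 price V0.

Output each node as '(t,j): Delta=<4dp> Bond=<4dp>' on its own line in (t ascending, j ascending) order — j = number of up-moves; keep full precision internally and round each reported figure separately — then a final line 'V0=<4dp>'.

(0,0): Delta=0.6207 Bond=-33.0189
V0=14.1509

Since d<R<u, set p* = (R−d)/(u−d) = 0.6226; price each node as the discounted p*-expectation of its children.
Terminal values V(1,·): V(1,0)=0.0000, V(1,1)=25.0000
Node (0,0) S=76.0000: V=(p*·25.0000+(1−p*)·0.0000)/1.1=14.1509; Δ=(25.0000−0.0000)/(98.8000−58.5200)=0.6207; B=V−Δ·S=-33.0189
Root portfolio cost Δ·76+B reproduces V0=14.1509.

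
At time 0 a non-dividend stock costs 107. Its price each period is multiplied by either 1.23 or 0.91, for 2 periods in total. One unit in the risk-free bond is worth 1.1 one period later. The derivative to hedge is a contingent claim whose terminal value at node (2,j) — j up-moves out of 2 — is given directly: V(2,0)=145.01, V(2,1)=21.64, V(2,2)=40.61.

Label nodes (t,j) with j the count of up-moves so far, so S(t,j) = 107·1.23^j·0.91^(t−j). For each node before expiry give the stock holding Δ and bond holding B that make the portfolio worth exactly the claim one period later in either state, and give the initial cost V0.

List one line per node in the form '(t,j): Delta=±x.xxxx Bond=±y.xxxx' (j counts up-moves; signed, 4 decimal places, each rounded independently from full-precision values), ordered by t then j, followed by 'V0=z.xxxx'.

(0,0): Delta=-1.0316 Bond=150.6238
(1,0): Delta=-3.9594 Bond=450.7668
(1,1): Delta=0.4504 Bond=-29.3690
V0=40.2385

The replicating-portfolio and risk-neutral prices coincide; use p* = (1.1−0.91)/(1.23−0.91) = 0.5938 for the latter.
At expiry t=2: V(2,0)=145.0100, V(2,1)=21.6400, V(2,2)=40.6100
  t=1,j=0: stock 97.3700 → up 119.7651 (V=21.6400), down 88.6067 (V=145.0100). Price 65.2355; hedge Δ=-3.9594, bond B=450.7668.
  t=1,j=1: stock 131.6100 → up 161.8803 (V=40.6100), down 119.7651 (V=21.6400). Price 29.9122; hedge Δ=0.4504, bond B=-29.3690.
  t=0,j=0: stock 107.0000 → up 131.6100 (V=29.9122), down 97.3700 (V=65.2355). Price 40.2385; hedge Δ=-1.0316, bond B=150.6238.
The time-0 hedge costs 40.2385, which is the no-arbitrage price.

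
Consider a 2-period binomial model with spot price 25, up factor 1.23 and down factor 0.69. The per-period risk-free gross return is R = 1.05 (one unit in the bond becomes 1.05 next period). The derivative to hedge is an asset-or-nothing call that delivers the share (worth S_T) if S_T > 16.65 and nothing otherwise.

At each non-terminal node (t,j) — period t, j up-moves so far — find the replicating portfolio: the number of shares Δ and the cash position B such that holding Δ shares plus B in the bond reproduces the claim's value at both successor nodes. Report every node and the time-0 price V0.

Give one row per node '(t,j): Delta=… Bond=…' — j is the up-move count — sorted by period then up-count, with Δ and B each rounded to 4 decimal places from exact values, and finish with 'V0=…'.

The replicating-portfolio and risk-neutral prices coincide; use p* = (1.05−0.69)/(1.23−0.69) = 0.6667 for the latter.
Terminal payoffs: V(2,0)=0.0000, V(2,1)=21.2175, V(2,2)=37.8225
Node (1,0) S=17.2500: V=(p*·21.2175+(1−p*)·0.0000)/1.05=13.4714; Δ=(21.2175−0.0000)/(21.2175−11.9025)=2.2778; B=V−Δ·S=-25.8202
Node (1,1) S=30.7500: V=(p*·37.8225+(1−p*)·21.2175)/1.05=30.7500; Δ=(37.8225−21.2175)/(37.8225−21.2175)=1.0000; B=V−Δ·S=0.0000
Node (0,0) S=25.0000: V=(p*·30.7500+(1−p*)·13.4714)/1.05=23.8005; Δ=(30.7500−13.4714)/(30.7500−17.2500)=1.2799; B=V−Δ·S=-8.1969
The time-0 hedge costs 23.8005, which is the no-arbitrage price.

(0,0): Delta=1.2799 Bond=-8.1969
(1,0): Delta=2.2778 Bond=-25.8202
(1,1): Delta=1.0000 Bond=0.0000
V0=23.8005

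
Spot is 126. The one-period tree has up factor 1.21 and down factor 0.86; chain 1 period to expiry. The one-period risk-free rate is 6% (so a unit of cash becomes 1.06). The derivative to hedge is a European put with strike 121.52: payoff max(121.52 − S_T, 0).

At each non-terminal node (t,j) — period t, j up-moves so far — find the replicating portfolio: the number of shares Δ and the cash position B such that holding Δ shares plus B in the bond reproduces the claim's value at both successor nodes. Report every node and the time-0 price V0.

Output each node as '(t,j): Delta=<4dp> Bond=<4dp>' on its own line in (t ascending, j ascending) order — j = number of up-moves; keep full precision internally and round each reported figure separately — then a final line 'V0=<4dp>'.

No-arbitrage ⇒ martingale measure with p* = (R−d)/(u−d) = 0.5714.
Terminal payoffs: V(1,0)=13.1600, V(1,1)=0.0000
  t=0,j=0: stock 126.0000 → up 152.4600 (V=0.0000), down 108.3600 (V=13.1600). Price 5.3208; hedge Δ=-0.2984, bond B=42.9208.
Each (Δ,B) replicates both successor values, so the strategy is self-financing and V0 is arbitrage-free.

(0,0): Delta=-0.2984 Bond=42.9208
V0=5.3208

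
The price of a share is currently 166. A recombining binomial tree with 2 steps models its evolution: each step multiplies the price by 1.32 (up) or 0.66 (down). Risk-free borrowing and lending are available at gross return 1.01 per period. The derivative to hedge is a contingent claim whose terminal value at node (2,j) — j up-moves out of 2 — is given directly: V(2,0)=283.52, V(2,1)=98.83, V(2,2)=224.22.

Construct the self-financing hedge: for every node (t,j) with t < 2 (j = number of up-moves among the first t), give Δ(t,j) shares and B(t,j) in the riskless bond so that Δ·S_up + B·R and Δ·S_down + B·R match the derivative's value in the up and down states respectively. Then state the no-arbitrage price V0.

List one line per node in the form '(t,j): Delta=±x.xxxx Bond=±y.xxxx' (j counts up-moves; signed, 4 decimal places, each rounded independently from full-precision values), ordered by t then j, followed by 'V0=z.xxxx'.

No-arbitrage ⇒ martingale measure with p* = (R−d)/(u−d) = 0.5303.
At expiry t=2: V(2,0)=283.5200, V(2,1)=98.8300, V(2,2)=224.2200
  t=1,j=0: stock 109.5600 → up 144.6192 (V=98.8300), down 72.3096 (V=283.5200). Price 183.7409; hedge Δ=-2.5542, bond B=463.5743.
  t=1,j=1: stock 219.1200 → up 289.2384 (V=224.2200), down 144.6192 (V=98.8300). Price 163.6878; hedge Δ=0.8670, bond B=-26.2970.
  t=0,j=0: stock 166.0000 → up 219.1200 (V=163.6878), down 109.5600 (V=183.7409). Price 171.3928; hedge Δ=-0.1830, bond B=201.7763.
The time-0 hedge costs 171.3928, which is the no-arbitrage price.

(0,0): Delta=-0.1830 Bond=201.7763
(1,0): Delta=-2.5542 Bond=463.5743
(1,1): Delta=0.8670 Bond=-26.2970
V0=171.3928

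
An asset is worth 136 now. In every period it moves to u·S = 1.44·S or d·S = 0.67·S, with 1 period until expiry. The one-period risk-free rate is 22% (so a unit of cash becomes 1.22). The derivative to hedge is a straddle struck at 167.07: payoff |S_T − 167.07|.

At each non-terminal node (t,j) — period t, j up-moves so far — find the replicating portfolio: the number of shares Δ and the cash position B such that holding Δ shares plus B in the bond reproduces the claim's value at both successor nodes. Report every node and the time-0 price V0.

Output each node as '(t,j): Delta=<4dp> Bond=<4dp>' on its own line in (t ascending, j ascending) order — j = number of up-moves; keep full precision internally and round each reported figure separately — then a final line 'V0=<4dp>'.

Risk-neutral probability p* = (R−d)/(u−d) = (1.22−0.67)/(1.44−0.67) = 0.7143.
Terminal values V(1,·): V(1,0)=75.9500, V(1,1)=28.7700
Node (0,0) S=136.0000: V=(p*·28.7700+(1−p*)·75.9500)/1.22=34.6311; Δ=(28.7700−75.9500)/(195.8400−91.1200)=-0.4505; B=V−Δ·S=95.9039
Root portfolio cost Δ·136+B reproduces V0=34.6311.

(0,0): Delta=-0.4505 Bond=95.9039
V0=34.6311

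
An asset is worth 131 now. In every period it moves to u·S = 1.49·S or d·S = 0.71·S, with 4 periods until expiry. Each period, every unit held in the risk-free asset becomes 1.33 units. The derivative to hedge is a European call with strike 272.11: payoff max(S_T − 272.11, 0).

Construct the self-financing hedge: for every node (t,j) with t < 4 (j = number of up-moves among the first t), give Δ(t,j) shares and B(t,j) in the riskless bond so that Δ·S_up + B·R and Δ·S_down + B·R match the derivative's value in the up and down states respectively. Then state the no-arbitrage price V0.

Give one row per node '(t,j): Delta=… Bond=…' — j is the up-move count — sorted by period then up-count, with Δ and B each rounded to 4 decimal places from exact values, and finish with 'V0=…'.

(0,0): Delta=0.7637 Bond=-47.6971
(1,0): Delta=0.1751 Bond=-8.6935
(1,1): Delta=0.8360 Bond=-77.5645
(2,0): Delta=0.0000 Bond=0.0000
(2,1): Delta=0.1966 Bond=-14.5461
(2,2): Delta=0.9147 Bond=-126.0290
(3,0): Delta=0.0000 Bond=0.0000
(3,1): Delta=0.0000 Bond=0.0000
(3,2): Delta=0.2208 Bond=-24.3390
(3,3): Delta=1.0000 Bond=-204.5940
V0=52.3432

No-arbitrage ⇒ martingale measure with p* = (R−d)/(u−d) = 0.7949.
Terminal values V(4,·): V(4,0)=0.0000, V(4,1)=0.0000, V(4,2)=0.0000, V(4,3)=35.5623, V(4,4)=373.5686
(3,0): S=46.8863. Δ = (V_up−V_dn)/(S_up−S_dn) = (0.0000−0.0000)/(69.8606−33.2893) = 0.0000. V = [p*·0.0000 + (1−p*)·0.0000]/1.33 = 0.0000. B = V − Δ·S = 0.0000.
(3,1): S=98.3953. Δ = (V_up−V_dn)/(S_up−S_dn) = (0.0000−0.0000)/(146.6090−69.8606) = 0.0000. V = [p*·0.0000 + (1−p*)·0.0000]/1.33 = 0.0000. B = V − Δ·S = 0.0000.
(3,2): S=206.4915. Δ = (V_up−V_dn)/(S_up−S_dn) = (35.5623−0.0000)/(307.6723−146.6090) = 0.2208. V = [p*·35.5623 + (1−p*)·0.0000]/1.33 = 21.2538. B = V − Δ·S = -24.3390.
(3,3): S=433.3413. Δ = (V_up−V_dn)/(S_up−S_dn) = (373.5686−35.5623)/(645.6786−307.6723) = 1.0000. V = [p*·373.5686 + (1−p*)·35.5623]/1.33 = 228.7473. B = V − Δ·S = -204.5940.
(2,0): S=66.0371. Δ = (V_up−V_dn)/(S_up−S_dn) = (0.0000−0.0000)/(98.3953−46.8863) = 0.0000. V = [p*·0.0000 + (1−p*)·0.0000]/1.33 = 0.0000. B = V − Δ·S = 0.0000.
(2,1): S=138.5849. Δ = (V_up−V_dn)/(S_up−S_dn) = (21.2538−0.0000)/(206.4915−98.3953) = 0.1966. V = [p*·21.2538 + (1−p*)·0.0000]/1.33 = 12.7023. B = V − Δ·S = -14.5461.
(2,2): S=290.8331. Δ = (V_up−V_dn)/(S_up−S_dn) = (228.7473−21.2538)/(433.3413−206.4915) = 0.9147. V = [p*·228.7473 + (1−p*)·21.2538]/1.33 = 139.9884. B = V − Δ·S = -126.0290.
(1,0): S=93.0100. Δ = (V_up−V_dn)/(S_up−S_dn) = (12.7023−0.0000)/(138.5849−66.0371) = 0.1751. V = [p*·12.7023 + (1−p*)·0.0000]/1.33 = 7.5915. B = V − Δ·S = -8.6935.
(1,1): S=195.1900. Δ = (V_up−V_dn)/(S_up−S_dn) = (139.9884−12.7023)/(290.8331−138.5849) = 0.8360. V = [p*·139.9884 + (1−p*)·12.7023]/1.33 = 85.6229. B = V − Δ·S = -77.5645.
(0,0): S=131.0000. Δ = (V_up−V_dn)/(S_up−S_dn) = (85.6229−7.5915)/(195.1900−93.0100) = 0.7637. V = [p*·85.6229 + (1−p*)·7.5915]/1.33 = 52.3432. B = V − Δ·S = -47.6971.
Each (Δ,B) replicates both successor values, so the strategy is self-financing and V0 is arbitrage-free.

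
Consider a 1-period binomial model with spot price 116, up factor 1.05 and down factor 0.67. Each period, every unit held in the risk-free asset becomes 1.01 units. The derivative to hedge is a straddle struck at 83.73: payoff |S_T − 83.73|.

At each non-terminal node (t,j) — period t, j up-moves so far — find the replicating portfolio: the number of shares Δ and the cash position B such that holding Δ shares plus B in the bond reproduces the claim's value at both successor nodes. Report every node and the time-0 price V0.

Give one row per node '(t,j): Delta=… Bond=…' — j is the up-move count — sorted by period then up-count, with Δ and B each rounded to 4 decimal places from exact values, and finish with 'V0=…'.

The replicating-portfolio and risk-neutral prices coincide; use p* = (1.01−0.67)/(1.05−0.67) = 0.8947 for the latter.
Terminal values V(1,·): V(1,0)=6.0100, V(1,1)=38.0700
  t=0,j=0: stock 116.0000 → up 121.8000 (V=38.0700), down 77.7200 (V=6.0100). Price 34.3517; hedge Δ=0.7273, bond B=-50.0167.
The time-0 hedge costs 34.3517, which is the no-arbitrage price.

(0,0): Delta=0.7273 Bond=-50.0167
V0=34.3517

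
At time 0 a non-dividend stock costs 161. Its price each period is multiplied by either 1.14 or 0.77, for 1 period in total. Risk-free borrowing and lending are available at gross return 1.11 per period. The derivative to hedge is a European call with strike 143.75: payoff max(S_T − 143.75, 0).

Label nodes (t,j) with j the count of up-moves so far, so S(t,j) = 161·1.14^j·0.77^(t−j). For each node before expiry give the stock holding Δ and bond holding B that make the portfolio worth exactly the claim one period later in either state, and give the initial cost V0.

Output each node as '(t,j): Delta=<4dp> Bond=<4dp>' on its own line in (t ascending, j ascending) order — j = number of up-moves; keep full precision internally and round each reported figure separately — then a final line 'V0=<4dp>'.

The replicating-portfolio and risk-neutral prices coincide; use p* = (1.11−0.77)/(1.14−0.77) = 0.9189 for the latter.
Terminal payoffs: V(1,0)=0.0000, V(1,1)=39.7900
(0,0): S=161.0000. Δ = (V_up−V_dn)/(S_up−S_dn) = (39.7900−0.0000)/(183.5400−123.9700) = 0.6680. V = [p*·39.7900 + (1−p*)·0.0000]/1.11 = 32.9403. B = V − Δ·S = -74.6002.
Self-financing check: at every node Δ·S+B equals the discounted successor values.

(0,0): Delta=0.6680 Bond=-74.6002
V0=32.9403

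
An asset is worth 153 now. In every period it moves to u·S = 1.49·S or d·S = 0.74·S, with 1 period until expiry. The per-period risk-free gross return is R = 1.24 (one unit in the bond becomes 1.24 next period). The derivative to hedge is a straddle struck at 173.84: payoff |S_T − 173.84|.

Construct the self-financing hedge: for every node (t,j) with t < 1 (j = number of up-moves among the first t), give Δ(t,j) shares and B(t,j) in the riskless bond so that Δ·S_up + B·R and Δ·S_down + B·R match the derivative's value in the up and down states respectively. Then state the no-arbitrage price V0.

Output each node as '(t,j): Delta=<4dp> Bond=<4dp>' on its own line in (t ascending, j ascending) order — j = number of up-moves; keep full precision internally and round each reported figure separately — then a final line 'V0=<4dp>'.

(0,0): Delta=-0.0566 Bond=54.0512
V0=45.3978

Risk-neutral probability p* = (R−d)/(u−d) = (1.24−0.74)/(1.49−0.74) = 0.6667.
Terminal payoffs: V(1,0)=60.6200, V(1,1)=54.1300
  t=0,j=0: stock 153.0000 → up 227.9700 (V=54.1300), down 113.2200 (V=60.6200). Price 45.3978; hedge Δ=-0.0566, bond B=54.0512.
Self-financing check: at every node Δ·S+B equals the discounted successor values.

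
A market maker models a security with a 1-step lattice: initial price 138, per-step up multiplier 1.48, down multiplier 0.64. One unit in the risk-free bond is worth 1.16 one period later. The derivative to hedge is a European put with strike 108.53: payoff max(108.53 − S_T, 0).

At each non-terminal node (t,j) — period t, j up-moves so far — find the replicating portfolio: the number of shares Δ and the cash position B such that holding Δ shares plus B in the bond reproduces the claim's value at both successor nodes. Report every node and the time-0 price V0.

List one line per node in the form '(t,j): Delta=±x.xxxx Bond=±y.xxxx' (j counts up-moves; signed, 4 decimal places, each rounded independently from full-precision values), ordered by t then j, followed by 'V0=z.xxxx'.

Risk-neutral probability p* = (R−d)/(u−d) = (1.16−0.64)/(1.48−0.64) = 0.6190.
Terminal payoffs: V(1,0)=20.2100, V(1,1)=0.0000
Node (0,0) S=138.0000: V=(p*·0.0000+(1−p*)·20.2100)/1.16=6.6371; Δ=(0.0000−20.2100)/(204.2400−88.3200)=-0.1743; B=V−Δ·S=30.6966
Check: Δ(0,0)·S0 + B(0,0) = 6.6371 = V0.

(0,0): Delta=-0.1743 Bond=30.6966
V0=6.6371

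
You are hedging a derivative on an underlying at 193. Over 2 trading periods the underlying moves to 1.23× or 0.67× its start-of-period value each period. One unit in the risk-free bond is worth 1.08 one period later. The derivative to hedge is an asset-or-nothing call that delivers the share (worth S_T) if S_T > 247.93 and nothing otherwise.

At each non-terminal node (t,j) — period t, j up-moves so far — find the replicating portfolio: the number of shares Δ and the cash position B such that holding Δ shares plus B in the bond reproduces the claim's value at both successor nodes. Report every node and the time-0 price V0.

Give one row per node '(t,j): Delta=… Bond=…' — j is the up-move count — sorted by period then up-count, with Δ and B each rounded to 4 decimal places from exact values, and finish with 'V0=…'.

(0,0): Delta=1.8314 Bond=-219.2818
(1,0): Delta=0.0000 Bond=0.0000
(1,1): Delta=2.1964 Bond=-323.4674
V0=134.1874

Since d<R<u, set p* = (R−d)/(u−d) = 0.7321; price each node as the discounted p*-expectation of its children.
Terminal payoffs: V(2,0)=0.0000, V(2,1)=0.0000, V(2,2)=291.9897
  t=1,j=0: stock 129.3100 → up 159.0513 (V=0.0000), down 86.6377 (V=0.0000). Price 0.0000; hedge Δ=0.0000, bond B=0.0000.
  t=1,j=1: stock 237.3900 → up 291.9897 (V=291.9897), down 159.0513 (V=0.0000). Price 197.9428; hedge Δ=2.1964, bond B=-323.4674.
  t=0,j=0: stock 193.0000 → up 237.3900 (V=197.9428), down 129.3100 (V=0.0000). Price 134.1874; hedge Δ=1.8314, bond B=-219.2818.
The time-0 hedge costs 134.1874, which is the no-arbitrage price.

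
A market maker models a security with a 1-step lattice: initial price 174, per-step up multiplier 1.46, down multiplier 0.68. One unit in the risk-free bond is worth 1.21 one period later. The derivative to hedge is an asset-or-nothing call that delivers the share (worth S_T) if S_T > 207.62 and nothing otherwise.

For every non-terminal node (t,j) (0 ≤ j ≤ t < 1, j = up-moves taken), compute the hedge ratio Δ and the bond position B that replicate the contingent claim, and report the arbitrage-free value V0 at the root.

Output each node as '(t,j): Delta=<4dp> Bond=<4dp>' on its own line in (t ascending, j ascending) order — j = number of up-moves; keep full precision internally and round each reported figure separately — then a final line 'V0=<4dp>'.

(0,0): Delta=1.8718 Bond=-183.0337
V0=142.6586

Under the risk-neutral measure, an up-move has probability p* = (R−d)/(u−d) = 0.6795 and values discount at R = 1.21.
Terminal payoffs: V(1,0)=0.0000, V(1,1)=254.0400
(0,0): S=174.0000. Δ = (V_up−V_dn)/(S_up−S_dn) = (254.0400−0.0000)/(254.0400−118.3200) = 1.8718. V = [p*·254.0400 + (1−p*)·0.0000]/1.21 = 142.6586. B = V − Δ·S = -183.0337.
Check: Δ(0,0)·S0 + B(0,0) = 142.6586 = V0.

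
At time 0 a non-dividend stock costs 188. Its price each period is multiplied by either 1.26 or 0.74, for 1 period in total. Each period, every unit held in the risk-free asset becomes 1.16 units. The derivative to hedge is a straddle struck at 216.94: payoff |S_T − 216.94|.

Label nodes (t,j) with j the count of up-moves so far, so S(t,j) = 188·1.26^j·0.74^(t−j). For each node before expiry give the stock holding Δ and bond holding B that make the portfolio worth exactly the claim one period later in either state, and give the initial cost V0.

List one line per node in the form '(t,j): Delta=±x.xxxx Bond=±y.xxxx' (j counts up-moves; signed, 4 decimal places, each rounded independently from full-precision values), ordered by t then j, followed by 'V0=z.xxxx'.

(0,0): Delta=-0.5921 Bond=138.0928
V0=26.7851

Since d<R<u, set p* = (R−d)/(u−d) = 0.8077; price each node as the discounted p*-expectation of its children.
At expiry t=1: V(1,0)=77.8200, V(1,1)=19.9400
  t=0,j=0: stock 188.0000 → up 236.8800 (V=19.9400), down 139.1200 (V=77.8200). Price 26.7851; hedge Δ=-0.5921, bond B=138.0928.
The time-0 hedge costs 26.7851, which is the no-arbitrage price.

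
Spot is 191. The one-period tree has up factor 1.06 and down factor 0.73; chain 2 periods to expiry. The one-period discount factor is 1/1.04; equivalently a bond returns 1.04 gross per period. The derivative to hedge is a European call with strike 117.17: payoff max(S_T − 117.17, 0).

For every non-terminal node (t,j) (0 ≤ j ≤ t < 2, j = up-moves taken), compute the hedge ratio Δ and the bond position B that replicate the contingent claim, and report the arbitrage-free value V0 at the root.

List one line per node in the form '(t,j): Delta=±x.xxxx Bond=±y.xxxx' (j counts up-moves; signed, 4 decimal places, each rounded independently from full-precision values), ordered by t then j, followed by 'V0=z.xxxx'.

No-arbitrage ⇒ martingale measure with p* = (R−d)/(u−d) = 0.9394.
Terminal values V(2,·): V(2,0)=0.0000, V(2,1)=30.6258, V(2,2)=97.4376
(1,0): S=139.4300. Δ = (V_up−V_dn)/(S_up−S_dn) = (30.6258−0.0000)/(147.7958−101.7839) = 0.6656. V = [p*·30.6258 + (1−p*)·0.0000]/1.04 = 27.6632. B = V − Δ·S = -65.1423.
(1,1): S=202.4600. Δ = (V_up−V_dn)/(S_up−S_dn) = (97.4376−30.6258)/(214.6076−147.7958) = 1.0000. V = [p*·97.4376 + (1−p*)·30.6258]/1.04 = 89.7965. B = V − Δ·S = -112.6635.
(0,0): S=191.0000. Δ = (V_up−V_dn)/(S_up−S_dn) = (89.7965−27.6632)/(202.4600−139.4300) = 0.9858. V = [p*·89.7965 + (1−p*)·27.6632]/1.04 = 82.7220. B = V − Δ·S = -105.5610.
Each (Δ,B) replicates both successor values, so the strategy is self-financing and V0 is arbitrage-free.

(0,0): Delta=0.9858 Bond=-105.5610
(1,0): Delta=0.6656 Bond=-65.1423
(1,1): Delta=1.0000 Bond=-112.6635
V0=82.7220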